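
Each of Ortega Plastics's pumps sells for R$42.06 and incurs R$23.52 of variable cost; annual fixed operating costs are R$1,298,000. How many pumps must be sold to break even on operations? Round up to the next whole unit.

Each unit contributes R$42.06 − R$23.52 = R$18.54.
Break-even volume = fixed costs ÷ CM per unit = R$1,298,000 ÷ R$18.54 = 70,010.79, so 70,011 pumps.

70,011 pumps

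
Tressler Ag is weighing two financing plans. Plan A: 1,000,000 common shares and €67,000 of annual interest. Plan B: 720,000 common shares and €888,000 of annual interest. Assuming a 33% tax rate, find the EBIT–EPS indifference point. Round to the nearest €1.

€2,999,143

At indifference, (EBIT − 67,000)(1 − t)/1,000,000 = (EBIT − 888,000)(1 − t)/720,000.
Cancelling (1 − t) and cross-multiplying: 720,000·(EBIT − 67,000) = 1,000,000·(EBIT − 888,000).
Solving, EBIT = (888,000·1,000,000 − 67,000·720,000) / (1,000,000 − 720,000) = 839,760,000,000 / 280,000 = 2,999,142.86.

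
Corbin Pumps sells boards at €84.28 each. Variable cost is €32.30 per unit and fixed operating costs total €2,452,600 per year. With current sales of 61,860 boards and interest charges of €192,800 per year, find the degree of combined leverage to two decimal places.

5.64

Total contribution margin = 61,860 × €51.98 = €3,215,482.80.
Subtracting fixed costs: EBIT = €3,215,482.80 − €2,452,600 = €762,882.80. Interest = €192,800.00, so EBIT − I = €570,082.80.
DCL = contribution ÷ (EBIT − I) = €3,215,482.80 ÷ €570,082.80 = 5.6404.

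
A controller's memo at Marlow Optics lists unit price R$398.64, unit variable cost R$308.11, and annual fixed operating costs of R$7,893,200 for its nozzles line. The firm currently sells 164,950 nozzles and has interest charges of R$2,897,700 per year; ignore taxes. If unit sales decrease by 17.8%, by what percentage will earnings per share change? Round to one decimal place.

-64.2%

Contribution at this volume is 164,950 × R$90.53 = R$14,932,923.50.
Subtracting fixed costs: EBIT = R$14,932,923.50 − R$7,893,200 = R$7,039,723.50.
Interest = R$2,897,700.00, so EBIT − I = R$4,142,023.50.
DCL = total CM / (EBIT − I) = R$14,932,923.50 / R$4,142,023.50 = 3.6052.
EPS therefore changes by 3.6052 × (-17.8%) = -64.2%.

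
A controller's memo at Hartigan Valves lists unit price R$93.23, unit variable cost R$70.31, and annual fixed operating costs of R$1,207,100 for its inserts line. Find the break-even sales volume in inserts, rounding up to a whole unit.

52,666 inserts

Unit CM = price − variable cost = R$93.23 − R$70.31 = R$22.92.
Break-even volume = fixed costs ÷ CM per unit = R$1,207,100 ÷ R$22.92 = 52,665.79, so 52,666 inserts.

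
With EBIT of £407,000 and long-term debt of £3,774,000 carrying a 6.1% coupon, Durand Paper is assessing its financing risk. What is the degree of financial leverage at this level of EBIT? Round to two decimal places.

2.30

Annual interest charges come to £230,214.00.
Degree of financial leverage = EBIT / (EBIT − interest) = £407,000 / £176,786.00 = 2.3022.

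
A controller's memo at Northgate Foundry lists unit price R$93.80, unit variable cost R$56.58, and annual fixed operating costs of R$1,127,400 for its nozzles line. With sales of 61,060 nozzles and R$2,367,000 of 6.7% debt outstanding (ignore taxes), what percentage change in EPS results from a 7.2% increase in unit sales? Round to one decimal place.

At 61,060 units, contribution = 61,060 × R$37.22 = R$2,272,653.20.
Subtracting fixed costs: EBIT = R$2,272,653.20 − R$1,127,400 = R$1,145,253.20.
After interest of R$158,589.00, pre-tax earnings = R$986,664.20.
DCL = total CM / (EBIT − I) = R$2,272,653.20 / R$986,664.20 = 2.3034.
%ΔEPS = DCL × %ΔSales = 2.3034 × +7.2% = +16.6%.

+16.6%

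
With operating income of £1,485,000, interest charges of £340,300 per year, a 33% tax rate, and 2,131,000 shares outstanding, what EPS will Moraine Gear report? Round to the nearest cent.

£0.36

Pre-tax income = £1,485,000 − £340,300.00 = £1,144,700.00.
Net income = £1,144,700.00 × (1 − 0.33) = £766,949.00.
Per share: £766,949.00 / 2,131,000 shares = £0.36.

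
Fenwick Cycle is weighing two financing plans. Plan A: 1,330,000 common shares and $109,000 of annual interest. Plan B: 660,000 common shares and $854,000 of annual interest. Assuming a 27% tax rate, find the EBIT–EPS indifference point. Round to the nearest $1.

At indifference, (EBIT − 109,000)(1 − t)/1,330,000 = (EBIT − 854,000)(1 − t)/660,000.
The (1 − t) factor cancels: (EBIT − 109,000) × 660,000 = (EBIT − 854,000) × 1,330,000.
Solving, EBIT = (854,000·1,330,000 − 109,000·660,000) / (1,330,000 − 660,000) = 1,063,880,000,000 / 670,000 = 1,587,880.60.

$1,587,881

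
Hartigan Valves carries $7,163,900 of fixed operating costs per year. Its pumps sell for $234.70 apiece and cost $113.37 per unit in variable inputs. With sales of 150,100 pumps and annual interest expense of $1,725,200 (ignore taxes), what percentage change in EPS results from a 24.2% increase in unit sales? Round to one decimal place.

Contribution at this volume is 150,100 × $121.33 = $18,211,633.00.
EBIT = $18,211,633.00 − $7,163,900 = $11,047,733.00.
Interest = $1,725,200.00, so EBIT − I = $9,322,533.00.
Degree of combined leverage = contribution ÷ (EBIT − I) = $18,211,633.00 ÷ $9,322,533.00 = 1.9535.
EPS therefore changes by 1.9535 × (+24.2%) = +47.3%.

+47.3%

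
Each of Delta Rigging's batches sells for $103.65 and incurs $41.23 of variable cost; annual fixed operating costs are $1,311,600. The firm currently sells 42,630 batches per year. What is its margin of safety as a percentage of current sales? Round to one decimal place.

50.7%

Contribution margin per unit = $103.65 − $41.23 = $62.42. Break-even units = $1,311,600 ÷ $62.42 = 21,012.50; break-even revenue = 21,012.50 × $103.65 = $2,177,945.21.
Current sales = 42,630 × $103.65 = $4,418,599.50.
Margin of safety = ($4,418,599.50 − $2,177,945.21) ÷ $4,418,599.50 = 50.7%.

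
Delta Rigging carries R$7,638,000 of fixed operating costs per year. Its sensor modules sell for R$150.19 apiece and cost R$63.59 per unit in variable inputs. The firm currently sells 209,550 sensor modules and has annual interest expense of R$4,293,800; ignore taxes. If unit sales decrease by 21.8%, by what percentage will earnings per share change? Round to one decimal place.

Total contribution margin = 209,550 × R$86.60 = R$18,147,030.00.
Operating income = contribution − fixed costs = R$18,147,030.00 − R$7,638,000 = R$10,509,030.00.
Interest = R$4,293,800.00, so EBIT − I = R$6,215,230.00.
DCL = total CM / (EBIT − I) = R$18,147,030.00 / R$6,215,230.00 = 2.9198.
%ΔEPS = DCL × %ΔSales = 2.9198 × -21.8% = -63.7%.

-63.7%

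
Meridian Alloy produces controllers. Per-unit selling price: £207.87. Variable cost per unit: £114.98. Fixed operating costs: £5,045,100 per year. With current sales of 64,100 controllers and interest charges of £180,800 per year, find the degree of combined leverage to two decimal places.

8.17

Total contribution margin = 64,100 × £92.89 = £5,954,249.00.
Operating income = contribution − fixed costs = £5,954,249.00 − £5,045,100 = £909,149.00. Interest = £180,800.00, so EBIT − I = £728,349.00.
DCL = contribution ÷ (EBIT − I) = £5,954,249.00 ÷ £728,349.00 = 8.1750.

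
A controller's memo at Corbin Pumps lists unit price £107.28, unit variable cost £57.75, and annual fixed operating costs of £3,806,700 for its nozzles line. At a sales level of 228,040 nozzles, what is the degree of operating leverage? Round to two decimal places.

1.51

Total contribution margin = 228,040 × £49.53 = £11,294,821.20.
EBIT = £11,294,821.20 − £3,806,700 = £7,488,121.20.
Degree of operating leverage = £11,294,821.20 / £7,488,121.20 = 1.5084.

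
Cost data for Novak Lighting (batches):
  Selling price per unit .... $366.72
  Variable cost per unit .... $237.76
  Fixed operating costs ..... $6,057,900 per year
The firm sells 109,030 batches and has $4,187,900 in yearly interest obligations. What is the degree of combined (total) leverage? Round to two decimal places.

3.69

Contribution at this volume is 109,030 × $128.96 = $14,060,508.80.
Operating income = contribution − fixed costs = $14,060,508.80 − $6,057,900 = $8,002,608.80. Interest = $4,187,900.00.
DOL = $14,060,508.80 ÷ $8,002,608.80 = 1.7570; DFL = $8,002,608.80 ÷ $3,814,708.80 = 2.0978.
Combined leverage = 1.7570 × 2.0978 = 3.6858.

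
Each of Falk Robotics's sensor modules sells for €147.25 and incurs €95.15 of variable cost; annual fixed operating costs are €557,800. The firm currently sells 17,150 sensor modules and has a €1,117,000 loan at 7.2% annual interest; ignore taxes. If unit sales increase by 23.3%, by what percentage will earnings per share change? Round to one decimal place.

Total contribution margin = 17,150 × €52.10 = €893,515.00.
Subtracting fixed costs: EBIT = €893,515.00 − €557,800 = €335,715.00.
Interest = €80,424.00, so EBIT − I = €255,291.00.
Degree of combined leverage = contribution ÷ (EBIT − I) = €893,515.00 ÷ €255,291.00 = 3.5000.
EPS therefore changes by 3.5000 × (+23.3%) = +81.5%.

+81.5%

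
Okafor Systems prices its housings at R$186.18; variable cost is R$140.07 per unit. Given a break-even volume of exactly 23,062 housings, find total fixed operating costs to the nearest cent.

Each unit contributes R$186.18 − R$140.07 = R$46.11.
Since BE = FC / CM, FC = 23,062 × R$46.11 = R$1,063,388.82.

R$1,063,388.82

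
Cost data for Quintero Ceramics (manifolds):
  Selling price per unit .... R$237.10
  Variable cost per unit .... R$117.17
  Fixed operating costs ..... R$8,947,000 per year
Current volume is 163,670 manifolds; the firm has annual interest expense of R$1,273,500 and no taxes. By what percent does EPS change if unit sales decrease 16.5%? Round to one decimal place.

Total contribution margin = 163,670 × R$119.93 = R$19,628,943.10.
Operating income = contribution − fixed costs = R$19,628,943.10 − R$8,947,000 = R$10,681,943.10.
After interest of R$1,273,500.00, pre-tax earnings = R$9,408,443.10.
DCL = total CM / (EBIT − I) = R$19,628,943.10 / R$9,408,443.10 = 2.0863.
EPS therefore changes by 2.0863 × (-16.5%) = -34.4%.

-34.4%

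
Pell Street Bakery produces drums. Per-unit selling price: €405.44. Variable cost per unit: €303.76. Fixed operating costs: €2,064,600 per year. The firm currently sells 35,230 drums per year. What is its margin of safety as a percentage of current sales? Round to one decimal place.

Unit CM = price − variable cost = €405.44 − €303.76 = €101.68. Break-even units = €2,064,600 ÷ €101.68 = 20,304.88; break-even revenue = 20,304.88 × €405.44 = €8,232,409.76.
Actual sales revenue = 35,230 × €405.44 = €14,283,651.20.
Margin of safety = (€14,283,651.20 − €8,232,409.76) ÷ €14,283,651.20 = 42.4%.

42.4%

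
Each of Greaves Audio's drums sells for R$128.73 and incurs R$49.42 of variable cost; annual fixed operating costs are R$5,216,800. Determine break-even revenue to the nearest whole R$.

R$8,467,516

Contribution margin per unit = R$128.73 − R$49.42 = R$79.31, a CM ratio of R$79.31 ÷ R$128.73 = 0.6161.
Break-even sales = FC ÷ CM ratio = R$5,216,800 × R$128.73 / R$79.31 = R$8,467,516.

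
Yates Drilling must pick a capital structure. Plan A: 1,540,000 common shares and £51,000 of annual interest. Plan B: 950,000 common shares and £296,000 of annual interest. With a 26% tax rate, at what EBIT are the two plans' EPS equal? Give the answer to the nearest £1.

£690,492

Set EPS_A = EPS_B: (EBIT − £51,000)(1 − 0.26) ÷ 1,540,000 = (EBIT − £296,000)(1 − 0.26) ÷ 950,000.
The (1 − t) factor cancels: (EBIT − 51,000) × 950,000 = (EBIT − 296,000) × 1,540,000.
Solving, EBIT = (296,000·1,540,000 − 51,000·950,000) / (1,540,000 − 950,000) = 407,390,000,000 / 590,000 = 690,491.53.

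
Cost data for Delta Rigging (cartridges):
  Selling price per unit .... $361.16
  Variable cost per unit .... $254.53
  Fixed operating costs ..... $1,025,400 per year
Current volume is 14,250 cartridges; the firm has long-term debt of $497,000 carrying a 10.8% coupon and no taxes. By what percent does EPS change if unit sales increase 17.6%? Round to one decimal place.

At 14,250 units, contribution = 14,250 × $106.63 = $1,519,477.50.
Operating income = contribution − fixed costs = $1,519,477.50 − $1,025,400 = $494,077.50.
After interest of $53,676.00, pre-tax earnings = $440,401.50.
DCL = total CM / (EBIT − I) = $1,519,477.50 / $440,401.50 = 3.4502.
EPS therefore changes by 3.4502 × (+17.6%) = +60.7%.

+60.7%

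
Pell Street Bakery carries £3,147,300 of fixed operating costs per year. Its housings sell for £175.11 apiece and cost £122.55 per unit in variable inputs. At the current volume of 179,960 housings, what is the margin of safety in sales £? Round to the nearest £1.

Contribution margin per unit = £175.11 − £122.55 = £52.56. Break-even units = £3,147,300 ÷ £52.56 = 59,880.14; break-even revenue = 59,880.14 × £175.11 = £10,485,610.79.
Current sales = 179,960 × £175.11 = £31,512,795.60.
Margin of safety = £31,512,795.60 − £10,485,610.79 = £21,027,185.

£21,027,185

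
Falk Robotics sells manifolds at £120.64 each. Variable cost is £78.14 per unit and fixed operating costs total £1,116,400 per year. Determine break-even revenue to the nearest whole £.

£3,169,000

Contribution margin per unit = £120.64 − £78.14 = £42.50, a CM ratio of £42.50 ÷ £120.64 = 0.3523.
Break-even revenue = fixed costs × price ÷ CM = £1,116,400 × £120.64 ÷ £42.50 = £3,169,000.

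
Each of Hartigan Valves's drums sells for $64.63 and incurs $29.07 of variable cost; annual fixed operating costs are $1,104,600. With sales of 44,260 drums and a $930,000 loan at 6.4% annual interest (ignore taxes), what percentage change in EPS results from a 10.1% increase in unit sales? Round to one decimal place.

At 44,260 units, contribution = 44,260 × $35.56 = $1,573,885.60.
EBIT = $1,573,885.60 − $1,104,600 = $469,285.60.
Interest = $59,520.00, so EBIT − I = $409,765.60.
Degree of combined leverage = contribution ÷ (EBIT − I) = $1,573,885.60 ÷ $409,765.60 = 3.8409.
%ΔEPS = DCL × %ΔSales = 3.8409 × +10.1% = +38.8%.

+38.8%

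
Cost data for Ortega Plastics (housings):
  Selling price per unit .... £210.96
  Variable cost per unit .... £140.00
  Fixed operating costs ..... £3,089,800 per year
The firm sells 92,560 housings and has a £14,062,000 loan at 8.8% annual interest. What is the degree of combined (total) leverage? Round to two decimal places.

At 92,560 units, contribution = 92,560 × £70.96 = £6,568,057.60.
Operating income = contribution − fixed costs = £6,568,057.60 − £3,089,800 = £3,478,257.60. Interest = £1,237,456.00.
DOL = £6,568,057.60 ÷ £3,478,257.60 = 1.8883; DFL = £3,478,257.60 ÷ £2,240,801.60 = 1.5522.
DCL = DOL × DFL = 1.8883 × 1.5522 = 2.9310.

2.93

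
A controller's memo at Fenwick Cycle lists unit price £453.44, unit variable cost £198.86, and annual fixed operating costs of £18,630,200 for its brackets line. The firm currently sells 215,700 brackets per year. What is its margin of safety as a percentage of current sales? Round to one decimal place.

Unit CM = price − variable cost = £453.44 − £198.86 = £254.58. Break-even units = £18,630,200 ÷ £254.58 = 73,180.14; break-even revenue = 73,180.14 × £453.44 = £33,182,802.61.
Actual sales revenue = 215,700 × £453.44 = £97,807,008.00.
Margin of safety = (£97,807,008.00 − £33,182,802.61) ÷ £97,807,008.00 = 66.1%.

66.1%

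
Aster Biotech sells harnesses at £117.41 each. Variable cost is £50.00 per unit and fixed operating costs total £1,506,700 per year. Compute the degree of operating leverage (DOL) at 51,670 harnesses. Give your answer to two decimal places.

1.76

At 51,670 units, contribution = 51,670 × £67.41 = £3,483,074.70.
Subtracting fixed costs: EBIT = £3,483,074.70 − £1,506,700 = £1,976,374.70.
Degree of operating leverage = £3,483,074.70 / £1,976,374.70 = 1.7624.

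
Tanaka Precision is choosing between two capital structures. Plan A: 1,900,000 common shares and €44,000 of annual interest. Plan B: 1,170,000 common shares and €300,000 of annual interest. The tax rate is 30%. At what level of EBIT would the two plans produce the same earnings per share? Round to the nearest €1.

Set EPS_A = EPS_B: (EBIT − €44,000)(1 − 0.30) ÷ 1,900,000 = (EBIT − €300,000)(1 − 0.30) ÷ 1,170,000.
Cancelling (1 − t) and cross-multiplying: 1,170,000·(EBIT − 44,000) = 1,900,000·(EBIT − 300,000).
EBIT × (1,900,000 − 1,170,000) = 300,000 × 1,900,000 − 44,000 × 1,170,000 = 518,520,000,000, so EBIT = 518,520,000,000 ÷ 730,000 = 710,301.37.

€710,301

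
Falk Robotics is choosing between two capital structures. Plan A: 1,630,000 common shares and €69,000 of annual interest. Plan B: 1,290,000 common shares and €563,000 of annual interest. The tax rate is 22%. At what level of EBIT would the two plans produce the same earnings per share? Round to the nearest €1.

Set EPS_A = EPS_B: (EBIT − €69,000)(1 − 0.22) ÷ 1,630,000 = (EBIT − €563,000)(1 − 0.22) ÷ 1,290,000.
Cancelling (1 − t) and cross-multiplying: 1,290,000·(EBIT − 69,000) = 1,630,000·(EBIT − 563,000).
EBIT × (1,630,000 − 1,290,000) = 563,000 × 1,630,000 − 69,000 × 1,290,000 = 828,680,000,000, so EBIT = 828,680,000,000 ÷ 340,000 = 2,437,294.12.

€2,437,294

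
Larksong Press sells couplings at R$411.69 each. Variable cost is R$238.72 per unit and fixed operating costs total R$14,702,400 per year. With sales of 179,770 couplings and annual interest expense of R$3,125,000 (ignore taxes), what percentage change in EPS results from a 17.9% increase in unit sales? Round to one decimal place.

+42.0%

At 179,770 units, contribution = 179,770 × R$172.97 = R$31,094,816.90.
Subtracting fixed costs: EBIT = R$31,094,816.90 − R$14,702,400 = R$16,392,416.90.
After interest of R$3,125,000.00, pre-tax earnings = R$13,267,416.90.
DCL = total CM / (EBIT − I) = R$31,094,816.90 / R$13,267,416.90 = 2.3437.
EPS therefore changes by 2.3437 × (+17.9%) = +42.0%.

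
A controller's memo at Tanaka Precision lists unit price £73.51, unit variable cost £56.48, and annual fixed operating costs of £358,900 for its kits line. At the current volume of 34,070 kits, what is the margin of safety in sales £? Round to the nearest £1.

£955,294

Unit CM = price − variable cost = £73.51 − £56.48 = £17.03. Break-even units = £358,900 ÷ £17.03 = 21,074.57; break-even revenue = 21,074.57 × £73.51 = £1,549,191.96.
Actual sales revenue = 34,070 × £73.51 = £2,504,485.70.
Margin of safety = £2,504,485.70 − £1,549,191.96 = £955,294.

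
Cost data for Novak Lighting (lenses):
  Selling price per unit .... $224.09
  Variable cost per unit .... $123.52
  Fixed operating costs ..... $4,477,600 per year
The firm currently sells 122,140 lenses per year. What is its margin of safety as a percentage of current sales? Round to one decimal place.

63.5%

Unit CM = price − variable cost = $224.09 − $123.52 = $100.57. Break-even units = $4,477,600 ÷ $100.57 = 44,522.22; break-even revenue = 44,522.22 × $224.09 = $9,976,985.03.
Current sales = 122,140 × $224.09 = $27,370,352.60.
Margin of safety = ($27,370,352.60 − $9,976,985.03) ÷ $27,370,352.60 = 63.5%.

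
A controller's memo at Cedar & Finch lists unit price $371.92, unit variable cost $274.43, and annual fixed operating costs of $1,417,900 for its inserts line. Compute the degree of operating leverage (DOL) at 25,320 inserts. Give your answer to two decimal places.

2.35

Contribution at this volume is 25,320 × $97.49 = $2,468,446.80.
EBIT = $2,468,446.80 − $1,417,900 = $1,050,546.80.
DOL = contribution ÷ EBIT = $2,468,446.80 ÷ $1,050,546.80 = 2.3497.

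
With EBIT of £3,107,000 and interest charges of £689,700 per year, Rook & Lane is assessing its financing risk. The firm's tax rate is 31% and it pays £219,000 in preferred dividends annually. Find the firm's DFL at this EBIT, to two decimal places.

Interest = £689,700.00.
Preferred dividends grossed up pre-tax: £219,000 / (1 − 0.31) = £317,391.30.
DFL = EBIT ÷ [EBIT − I − D_p/(1−t)] = £3,107,000 ÷ [£3,107,000 − £689,700.00 − £317,391.30] = £3,107,000 ÷ £2,099,908.70 = 1.4796.

1.48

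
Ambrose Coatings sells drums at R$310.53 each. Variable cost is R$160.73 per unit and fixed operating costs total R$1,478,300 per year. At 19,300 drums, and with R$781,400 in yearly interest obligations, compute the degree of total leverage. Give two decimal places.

4.58

At 19,300 units, contribution = 19,300 × R$149.80 = R$2,891,140.00.
EBIT = R$2,891,140.00 − R$1,478,300 = R$1,412,840.00. Interest = R$781,400.00.
DOL = R$2,891,140.00 ÷ R$1,412,840.00 = 2.0463; DFL = R$1,412,840.00 ÷ R$631,440.00 = 2.2375.
DCL = DOL × DFL = 2.0463 × 2.2375 = 4.5786.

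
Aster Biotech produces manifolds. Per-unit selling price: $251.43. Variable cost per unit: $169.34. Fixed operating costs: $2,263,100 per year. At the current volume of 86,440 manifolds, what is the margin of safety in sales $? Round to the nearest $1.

Unit CM = price − variable cost = $251.43 − $169.34 = $82.09. Break-even units = $2,263,100 ÷ $82.09 = 27,568.52; break-even revenue = 27,568.52 × $251.43 = $6,931,553.58.
Current sales = 86,440 × $251.43 = $21,733,609.20.
Margin of safety = $21,733,609.20 − $6,931,553.58 = $14,802,056.

$14,802,056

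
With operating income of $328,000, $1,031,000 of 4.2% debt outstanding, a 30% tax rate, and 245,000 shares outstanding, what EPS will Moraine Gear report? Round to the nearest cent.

Interest = $43,302.00, so EBT = $328,000 − $43,302.00 = $284,698.00.
Net income = $284,698.00 × (1 − 0.30) = $199,288.60.
EPS = $199,288.60 ÷ 245,000 = $0.81.

$0.81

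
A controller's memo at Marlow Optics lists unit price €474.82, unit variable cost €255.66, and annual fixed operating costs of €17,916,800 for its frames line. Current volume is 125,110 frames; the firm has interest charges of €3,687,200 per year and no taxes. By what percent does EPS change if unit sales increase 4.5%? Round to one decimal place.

Contribution at this volume is 125,110 × €219.16 = €27,419,107.60.
Operating income = contribution − fixed costs = €27,419,107.60 − €17,916,800 = €9,502,307.60.
Interest = €3,687,200.00, so EBIT − I = €5,815,107.60.
Degree of combined leverage = contribution ÷ (EBIT − I) = €27,419,107.60 ÷ €5,815,107.60 = 4.7152.
%ΔEPS = DCL × %ΔSales = 4.7152 × +4.5% = +21.2%.

+21.2%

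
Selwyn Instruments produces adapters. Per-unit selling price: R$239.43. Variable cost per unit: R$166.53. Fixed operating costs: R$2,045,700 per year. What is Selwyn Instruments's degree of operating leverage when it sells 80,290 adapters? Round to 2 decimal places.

Total contribution margin = 80,290 × R$72.90 = R$5,853,141.00.
EBIT = R$5,853,141.00 − R$2,045,700 = R$3,807,441.00.
So DOL = total CM / EBIT = R$5,853,141.00 / R$3,807,441.00 = 1.5373.

1.54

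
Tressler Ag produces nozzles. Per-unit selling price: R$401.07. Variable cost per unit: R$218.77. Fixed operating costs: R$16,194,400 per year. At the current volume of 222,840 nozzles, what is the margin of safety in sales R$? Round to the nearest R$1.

Contribution margin per unit = R$401.07 − R$218.77 = R$182.30. Break-even units = R$16,194,400 ÷ R$182.30 = 88,833.79; break-even revenue = 88,833.79 × R$401.07 = R$35,628,568.34.
Current sales = 222,840 × R$401.07 = R$89,374,438.80.
Margin of safety = R$89,374,438.80 − R$35,628,568.34 = R$53,745,870.

R$53,745,870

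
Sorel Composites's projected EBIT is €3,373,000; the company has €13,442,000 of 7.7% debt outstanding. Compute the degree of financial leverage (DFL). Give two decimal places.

1.44

Interest = €1,035,034.00.
DFL = EBIT ÷ (EBIT − I) = €3,373,000 ÷ (€3,373,000 − €1,035,034.00) = €3,373,000 ÷ €2,337,966.00 = 1.4427.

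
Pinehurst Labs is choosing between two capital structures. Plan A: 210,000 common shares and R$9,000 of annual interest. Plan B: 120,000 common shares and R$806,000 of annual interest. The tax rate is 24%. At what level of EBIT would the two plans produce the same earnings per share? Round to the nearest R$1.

Set EPS_A = EPS_B: (EBIT − R$9,000)(1 − 0.24) ÷ 210,000 = (EBIT − R$806,000)(1 − 0.24) ÷ 120,000.
Cancelling (1 − t) and cross-multiplying: 120,000·(EBIT − 9,000) = 210,000·(EBIT − 806,000).
EBIT × (210,000 − 120,000) = 806,000 × 210,000 − 9,000 × 120,000 = 168,180,000,000, so EBIT = 168,180,000,000 ÷ 90,000 = 1,868,666.67.

R$1,868,667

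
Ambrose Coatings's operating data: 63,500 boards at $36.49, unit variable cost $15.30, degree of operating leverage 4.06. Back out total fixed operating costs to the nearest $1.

$1,014,145

Total contribution margin = 63,500 × $21.19 = $1,345,565.00.
Since DOL = CM ÷ EBIT, EBIT = $1,345,565.00 ÷ 4.06 = $331,419.95.
Fixed costs = CM − EBIT = $1,345,565.00 − $331,419.95 = $1,014,145.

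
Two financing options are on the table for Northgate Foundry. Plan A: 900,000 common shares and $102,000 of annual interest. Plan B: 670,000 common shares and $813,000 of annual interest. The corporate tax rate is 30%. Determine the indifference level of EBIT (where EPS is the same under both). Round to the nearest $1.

Set EPS_A = EPS_B: (EBIT − $102,000)(1 − 0.30) ÷ 900,000 = (EBIT − $813,000)(1 − 0.30) ÷ 670,000.
Cancelling (1 − t) and cross-multiplying: 670,000·(EBIT − 102,000) = 900,000·(EBIT − 813,000).
Solving, EBIT = (813,000·900,000 − 102,000·670,000) / (900,000 − 670,000) = 663,360,000,000 / 230,000 = 2,884,173.91.

$2,884,174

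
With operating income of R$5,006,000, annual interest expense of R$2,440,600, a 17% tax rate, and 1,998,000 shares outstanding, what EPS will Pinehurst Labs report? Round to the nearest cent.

Interest = R$2,440,600.00, so EBT = R$5,006,000 − R$2,440,600.00 = R$2,565,400.00.
After tax at 17%: net income = R$2,565,400.00 × 0.83 = R$2,129,282.00.
Per share: R$2,129,282.00 / 1,998,000 shares = R$1.07.

R$1.07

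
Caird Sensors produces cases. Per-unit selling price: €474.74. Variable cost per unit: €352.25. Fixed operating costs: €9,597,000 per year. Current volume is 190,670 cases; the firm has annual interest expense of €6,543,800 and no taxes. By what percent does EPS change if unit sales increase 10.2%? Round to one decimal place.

Total contribution margin = 190,670 × €122.49 = €23,355,168.30.
Operating income = contribution − fixed costs = €23,355,168.30 − €9,597,000 = €13,758,168.30.
Interest = €6,543,800.00, so EBIT − I = €7,214,368.30.
Degree of combined leverage = contribution ÷ (EBIT − I) = €23,355,168.30 ÷ €7,214,368.30 = 3.2373.
%ΔEPS = DCL × %ΔSales = 3.2373 × +10.2% = +33.0%.

+33.0%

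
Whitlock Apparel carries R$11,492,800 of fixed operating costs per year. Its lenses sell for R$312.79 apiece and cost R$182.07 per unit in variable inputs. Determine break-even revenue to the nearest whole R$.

Contribution margin per unit = R$312.79 − R$182.07 = R$130.72, a CM ratio of R$130.72 ÷ R$312.79 = 0.4179.
Break-even sales = FC ÷ CM ratio = R$11,492,800 × R$312.79 / R$130.72 = R$27,500,252.

R$27,500,252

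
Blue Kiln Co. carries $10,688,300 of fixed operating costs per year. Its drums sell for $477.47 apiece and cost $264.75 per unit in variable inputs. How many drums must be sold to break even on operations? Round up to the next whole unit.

Each unit contributes $477.47 − $264.75 = $212.72.
Break-even volume = fixed costs ÷ CM per unit = $10,688,300 ÷ $212.72 = 50,245.86, so 50,246 drums.

50,246 drums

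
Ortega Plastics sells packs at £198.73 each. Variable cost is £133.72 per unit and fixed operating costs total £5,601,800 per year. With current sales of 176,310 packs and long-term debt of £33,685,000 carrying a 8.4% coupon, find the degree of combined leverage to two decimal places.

Contribution at this volume is 176,310 × £65.01 = £11,461,913.10.
Subtracting fixed costs: EBIT = £11,461,913.10 − £5,601,800 = £5,860,113.10. Interest = £2,829,540.00, so EBIT − I = £3,030,573.10.
DCL = contribution ÷ (EBIT − I) = £11,461,913.10 ÷ £3,030,573.10 = 3.7821.

3.78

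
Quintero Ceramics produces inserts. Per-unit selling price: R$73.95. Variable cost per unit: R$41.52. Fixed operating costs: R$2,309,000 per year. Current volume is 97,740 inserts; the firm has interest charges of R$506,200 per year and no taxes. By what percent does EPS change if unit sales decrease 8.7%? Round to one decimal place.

Contribution at this volume is 97,740 × R$32.43 = R$3,169,708.20.
Operating income = contribution − fixed costs = R$3,169,708.20 − R$2,309,000 = R$860,708.20.
Interest = R$506,200.00, so EBIT − I = R$354,508.20.
Degree of combined leverage = contribution ÷ (EBIT − I) = R$3,169,708.20 ÷ R$354,508.20 = 8.9411.
EPS therefore changes by 8.9411 × (-8.7%) = -77.8%.

-77.8%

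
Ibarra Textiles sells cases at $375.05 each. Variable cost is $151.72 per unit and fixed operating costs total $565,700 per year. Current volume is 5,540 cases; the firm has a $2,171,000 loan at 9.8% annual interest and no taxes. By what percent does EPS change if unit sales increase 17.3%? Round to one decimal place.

+46.7%

At 5,540 units, contribution = 5,540 × $223.33 = $1,237,248.20.
Subtracting fixed costs: EBIT = $1,237,248.20 − $565,700 = $671,548.20.
After interest of $212,758.00, pre-tax earnings = $458,790.20.
DCL = total CM / (EBIT − I) = $1,237,248.20 / $458,790.20 = 2.6968.
EPS therefore changes by 2.6968 × (+17.3%) = +46.7%.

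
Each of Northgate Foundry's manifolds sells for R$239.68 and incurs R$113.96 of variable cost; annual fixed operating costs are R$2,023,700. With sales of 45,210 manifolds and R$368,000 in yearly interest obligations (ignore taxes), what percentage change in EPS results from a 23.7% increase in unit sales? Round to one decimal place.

+40.9%

Total contribution margin = 45,210 × R$125.72 = R$5,683,801.20.
EBIT = R$5,683,801.20 − R$2,023,700 = R$3,660,101.20.
Interest = R$368,000.00, so EBIT − I = R$3,292,101.20.
DCL = total CM / (EBIT − I) = R$5,683,801.20 / R$3,292,101.20 = 1.7265.
%ΔEPS = DCL × %ΔSales = 1.7265 × +23.7% = +40.9%.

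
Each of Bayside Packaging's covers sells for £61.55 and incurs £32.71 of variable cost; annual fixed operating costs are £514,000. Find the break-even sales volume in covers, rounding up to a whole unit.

Contribution margin per unit = £61.55 − £32.71 = £28.84.
Break-even volume = fixed costs ÷ CM per unit = £514,000 ÷ £28.84 = 17,822.47, so 17,823 covers.

17,823 covers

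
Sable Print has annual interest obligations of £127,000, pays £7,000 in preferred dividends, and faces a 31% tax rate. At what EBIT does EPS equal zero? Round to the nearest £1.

Preferred dividends are paid after tax, so their pre-tax equivalent is £7,000 ÷ (1 − 0.31) = £10,144.93.
Financial break-even EBIT = interest + D_p ÷ (1 − t) = £127,000 + £10,144.93 = £137,144.93.

£137,145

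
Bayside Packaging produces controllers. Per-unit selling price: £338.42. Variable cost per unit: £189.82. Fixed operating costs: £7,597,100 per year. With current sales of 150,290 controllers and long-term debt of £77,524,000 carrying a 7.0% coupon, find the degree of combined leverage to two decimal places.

At 150,290 units, contribution = 150,290 × £148.60 = £22,333,094.00.
EBIT = £22,333,094.00 − £7,597,100 = £14,735,994.00. Interest = £5,426,680.00, so EBIT − I = £9,309,314.00.
Degree of total leverage = total CM / (EBIT − interest) = £22,333,094.00 / £9,309,314.00 = 2.3990.

2.40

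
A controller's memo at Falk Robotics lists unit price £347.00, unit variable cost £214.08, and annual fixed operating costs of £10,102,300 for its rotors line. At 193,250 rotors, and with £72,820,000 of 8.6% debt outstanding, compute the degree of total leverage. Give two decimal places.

At 193,250 units, contribution = 193,250 × £132.92 = £25,686,790.00.
Operating income = contribution − fixed costs = £25,686,790.00 − £10,102,300 = £15,584,490.00. Interest = £6,262,520.00, so EBIT − I = £9,321,970.00.
DCL = contribution ÷ (EBIT − I) = £25,686,790.00 ÷ £9,321,970.00 = 2.7555.

2.76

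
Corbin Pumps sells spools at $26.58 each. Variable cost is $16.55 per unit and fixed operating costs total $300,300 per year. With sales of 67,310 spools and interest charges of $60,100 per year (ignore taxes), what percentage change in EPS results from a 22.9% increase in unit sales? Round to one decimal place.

At 67,310 units, contribution = 67,310 × $10.03 = $675,119.30.
Operating income = contribution − fixed costs = $675,119.30 − $300,300 = $374,819.30.
Interest = $60,100.00, so EBIT − I = $314,719.30.
Degree of combined leverage = contribution ÷ (EBIT − I) = $675,119.30 ÷ $314,719.30 = 2.1451.
EPS therefore changes by 2.1451 × (+22.9%) = +49.1%.

+49.1%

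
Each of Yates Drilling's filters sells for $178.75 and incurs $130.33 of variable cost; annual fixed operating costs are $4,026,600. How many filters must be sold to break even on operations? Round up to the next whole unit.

Contribution margin per unit = $178.75 − $130.33 = $48.42.
Break-even Q = $4,026,600 / $48.42 = 83,159.85 → 83,160 filters.

83,160 filters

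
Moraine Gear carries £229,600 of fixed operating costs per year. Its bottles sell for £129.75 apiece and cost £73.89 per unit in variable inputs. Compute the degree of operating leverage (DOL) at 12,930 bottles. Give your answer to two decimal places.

Contribution at this volume is 12,930 × £55.86 = £722,269.80.
EBIT = £722,269.80 − £229,600 = £492,669.80.
Degree of operating leverage = £722,269.80 / £492,669.80 = 1.4660.

1.47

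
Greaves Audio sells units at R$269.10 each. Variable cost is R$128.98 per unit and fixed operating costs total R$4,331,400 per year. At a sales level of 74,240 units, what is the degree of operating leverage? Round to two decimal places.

1.71

Total contribution margin = 74,240 × R$140.12 = R$10,402,508.80.
Subtracting fixed costs: EBIT = R$10,402,508.80 − R$4,331,400 = R$6,071,108.80.
DOL = contribution ÷ EBIT = R$10,402,508.80 ÷ R$6,071,108.80 = 1.7134.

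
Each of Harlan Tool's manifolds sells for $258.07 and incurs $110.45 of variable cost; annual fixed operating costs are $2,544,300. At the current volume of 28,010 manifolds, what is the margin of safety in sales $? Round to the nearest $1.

Unit CM = price − variable cost = $258.07 − $110.45 = $147.62. Break-even units = $2,544,300 ÷ $147.62 = 17,235.47; break-even revenue = 17,235.47 × $258.07 = $4,447,957.60.
Current sales = 28,010 × $258.07 = $7,228,540.70.
Margin of safety = $7,228,540.70 − $4,447,957.60 = $2,780,583.

$2,780,583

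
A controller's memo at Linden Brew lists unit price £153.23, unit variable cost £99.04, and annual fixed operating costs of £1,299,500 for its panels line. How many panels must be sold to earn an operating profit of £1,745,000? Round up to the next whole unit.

Each unit contributes £153.23 − £99.04 = £54.19.
Required volume = (fixed costs + target profit) ÷ CM = (£1,299,500 + £1,745,000) ÷ £54.19 = 56,181.95, so 56,182 panels.

56,182 panels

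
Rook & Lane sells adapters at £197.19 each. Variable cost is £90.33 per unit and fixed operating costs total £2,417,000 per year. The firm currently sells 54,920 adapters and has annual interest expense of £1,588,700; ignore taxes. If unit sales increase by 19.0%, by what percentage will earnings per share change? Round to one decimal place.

Total contribution margin = 54,920 × £106.86 = £5,868,751.20.
Operating income = contribution − fixed costs = £5,868,751.20 − £2,417,000 = £3,451,751.20.
Interest = £1,588,700.00, so EBIT − I = £1,863,051.20.
Degree of combined leverage = contribution ÷ (EBIT − I) = £5,868,751.20 ÷ £1,863,051.20 = 3.1501.
%ΔEPS = DCL × %ΔSales = 3.1501 × +19.0% = +59.9%.

+59.9%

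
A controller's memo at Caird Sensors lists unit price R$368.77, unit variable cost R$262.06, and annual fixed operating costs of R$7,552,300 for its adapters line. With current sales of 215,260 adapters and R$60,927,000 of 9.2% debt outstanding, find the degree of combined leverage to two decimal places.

At 215,260 units, contribution = 215,260 × R$106.71 = R$22,970,394.60.
EBIT = R$22,970,394.60 − R$7,552,300 = R$15,418,094.60. Interest = R$5,605,284.00.
DOL = R$22,970,394.60 ÷ R$15,418,094.60 = 1.4898; DFL = R$15,418,094.60 ÷ R$9,812,810.60 = 1.5712.
DCL = DOL × DFL = 1.4898 × 1.5712 = 2.3408.

2.34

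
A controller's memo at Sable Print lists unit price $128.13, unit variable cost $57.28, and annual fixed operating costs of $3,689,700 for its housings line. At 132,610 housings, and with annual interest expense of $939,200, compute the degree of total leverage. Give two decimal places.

1.97

Total contribution margin = 132,610 × $70.85 = $9,395,418.50.
Subtracting fixed costs: EBIT = $9,395,418.50 − $3,689,700 = $5,705,718.50. Interest = $939,200.00, so EBIT − I = $4,766,518.50.
DCL = contribution ÷ (EBIT − I) = $9,395,418.50 ÷ $4,766,518.50 = 1.9711.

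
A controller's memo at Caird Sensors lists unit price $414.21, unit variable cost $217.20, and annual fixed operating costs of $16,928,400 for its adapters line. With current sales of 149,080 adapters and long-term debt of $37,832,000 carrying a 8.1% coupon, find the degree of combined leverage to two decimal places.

At 149,080 units, contribution = 149,080 × $197.01 = $29,370,250.80.
EBIT = $29,370,250.80 − $16,928,400 = $12,441,850.80. Interest = $3,064,392.00, so EBIT − I = $9,377,458.80.
DCL = contribution ÷ (EBIT − I) = $29,370,250.80 ÷ $9,377,458.80 = 3.1320.

3.13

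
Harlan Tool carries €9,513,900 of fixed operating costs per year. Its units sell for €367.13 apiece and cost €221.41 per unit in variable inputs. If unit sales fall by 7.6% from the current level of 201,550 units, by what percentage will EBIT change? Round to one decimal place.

-11.2%

At 201,550 units, contribution = 201,550 × €145.72 = €29,369,866.00.
EBIT = €29,369,866.00 − €9,513,900 = €19,855,966.00.
DOL = contribution ÷ EBIT = €29,369,866.00 ÷ €19,855,966.00 = 1.4791.
Operating income changes by 1.4791 × -7.6% = -11.2%.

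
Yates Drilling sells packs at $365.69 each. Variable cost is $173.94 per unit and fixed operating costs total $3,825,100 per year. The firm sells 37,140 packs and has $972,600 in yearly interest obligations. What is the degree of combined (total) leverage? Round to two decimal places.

3.06

Total contribution margin = 37,140 × $191.75 = $7,121,595.00.
EBIT = $7,121,595.00 − $3,825,100 = $3,296,495.00. Interest = $972,600.00.
DOL = $7,121,595.00 ÷ $3,296,495.00 = 2.1604; DFL = $3,296,495.00 ÷ $2,323,895.00 = 1.4185.
DCL = DOL × DFL = 2.1604 × 1.4185 = 3.0645.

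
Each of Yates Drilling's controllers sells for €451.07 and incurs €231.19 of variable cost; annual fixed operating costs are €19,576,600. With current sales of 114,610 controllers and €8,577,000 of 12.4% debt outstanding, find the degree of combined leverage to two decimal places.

5.53

Contribution at this volume is 114,610 × €219.88 = €25,200,446.80.
Operating income = contribution − fixed costs = €25,200,446.80 − €19,576,600 = €5,623,846.80. Interest = €1,063,548.00.
DOL = €25,200,446.80 ÷ €5,623,846.80 = 4.4810; DFL = €5,623,846.80 ÷ €4,560,298.80 = 1.2332.
DCL = DOL × DFL = 4.4810 × 1.2332 = 5.5260.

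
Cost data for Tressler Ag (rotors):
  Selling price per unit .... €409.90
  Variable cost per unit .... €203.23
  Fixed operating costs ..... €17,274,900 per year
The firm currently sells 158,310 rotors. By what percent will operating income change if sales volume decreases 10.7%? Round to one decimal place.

Contribution at this volume is 158,310 × €206.67 = €32,717,927.70.
Operating income = contribution − fixed costs = €32,717,927.70 − €17,274,900 = €15,443,027.70.
DOL = contribution ÷ EBIT = €32,717,927.70 ÷ €15,443,027.70 = 2.1186.
So EBIT moves 2.1186 × (-10.7%) = -22.7%.

-22.7%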